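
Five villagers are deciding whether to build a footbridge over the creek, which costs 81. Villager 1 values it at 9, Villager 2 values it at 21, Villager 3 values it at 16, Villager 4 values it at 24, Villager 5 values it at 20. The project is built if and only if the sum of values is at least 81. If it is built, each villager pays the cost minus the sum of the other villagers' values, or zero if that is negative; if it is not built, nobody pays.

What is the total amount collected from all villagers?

Total value 90 ≥ cost 81, so it is built.
Villager 1: others sum to 81; max(0, 81 - 81) = 0.
Villager 2: others sum to 69; max(0, 81 - 69) = 12.
Villager 3: others sum to 74; max(0, 81 - 74) = 7.
Villager 4: others sum to 66; max(0, 81 - 66) = 15.
Villager 5: others sum to 70; max(0, 81 - 70) = 11.
Total collected = 0 + 12 + 7 + 15 + 11 = 45.

45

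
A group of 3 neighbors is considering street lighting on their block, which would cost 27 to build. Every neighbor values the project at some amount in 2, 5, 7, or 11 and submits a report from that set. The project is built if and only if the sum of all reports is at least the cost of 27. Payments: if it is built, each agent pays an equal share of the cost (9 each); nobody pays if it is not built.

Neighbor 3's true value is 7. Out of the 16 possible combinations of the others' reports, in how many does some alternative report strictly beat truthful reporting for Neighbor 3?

Others report (11, 11): truth gives -2; report 2 gives 0 > -2. Violating.
Others report (2, 2): truth gives 0; no alternative beats it.
Others report (2, 5): truth gives 0; no alternative beats it.
(Checking all 16 profiles: 1 has a profitable deviation, 15 do not.)

1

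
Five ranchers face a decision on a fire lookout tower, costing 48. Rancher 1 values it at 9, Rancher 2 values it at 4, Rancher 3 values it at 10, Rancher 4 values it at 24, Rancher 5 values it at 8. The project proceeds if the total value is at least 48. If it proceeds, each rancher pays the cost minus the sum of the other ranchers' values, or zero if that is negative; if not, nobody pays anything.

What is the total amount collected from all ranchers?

Total value 55 ≥ cost 48, so it is built.
Rancher 1: others sum to 46; max(0, 48 - 46) = 2.
Rancher 2: others sum to 51; max(0, 48 - 51) = 0.
Rancher 3: others sum to 45; max(0, 48 - 45) = 3.
Rancher 4: others sum to 31; max(0, 48 - 31) = 17.
Rancher 5: others sum to 47; max(0, 48 - 47) = 1.
Total collected = 2 + 0 + 3 + 17 + 1 = 23.

23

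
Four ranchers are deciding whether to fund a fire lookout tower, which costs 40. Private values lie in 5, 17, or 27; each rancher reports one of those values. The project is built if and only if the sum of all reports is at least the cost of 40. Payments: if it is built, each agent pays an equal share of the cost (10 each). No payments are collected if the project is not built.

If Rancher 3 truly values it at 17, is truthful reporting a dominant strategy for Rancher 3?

No

Consider the case where Rancher 1 reports 5, Rancher 2 reports 5 and Rancher 4 reports 5.
Truthful report 17: project not built, utility 0.
Report 27 instead: project built, pays 10, utility 17 - 10 = 7.
Since 7 > 0, reporting 27 is strictly better here, so truthful reporting is not dominant.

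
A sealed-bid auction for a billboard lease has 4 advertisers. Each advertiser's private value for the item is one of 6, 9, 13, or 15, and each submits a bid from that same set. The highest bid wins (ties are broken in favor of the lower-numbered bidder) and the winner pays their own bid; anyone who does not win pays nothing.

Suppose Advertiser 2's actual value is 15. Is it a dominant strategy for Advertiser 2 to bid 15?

No

Consider the case where Advertiser 1 bids 6, Advertiser 3 bids 6 and Advertiser 4 bids 6.
Truthful bid 15: wins, pays 15, utility 15 - 15 = 0.
Bid 9 instead: wins, pays 9, utility 15 - 9 = 6.
Since 6 > 0, bidding 9 is strictly better here, so truthful bidding is not dominant.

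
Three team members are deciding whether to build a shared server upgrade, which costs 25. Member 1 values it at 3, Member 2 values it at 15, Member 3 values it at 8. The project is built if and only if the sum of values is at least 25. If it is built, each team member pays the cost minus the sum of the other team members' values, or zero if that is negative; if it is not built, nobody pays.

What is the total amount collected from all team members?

Total value 26 ≥ cost 25, so it is built.
Member 1: others sum to 23; max(0, 25 - 23) = 2.
Member 2: others sum to 11; max(0, 25 - 11) = 14.
Member 3: others sum to 18; max(0, 25 - 18) = 7.
Total collected = 2 + 14 + 7 = 23.

23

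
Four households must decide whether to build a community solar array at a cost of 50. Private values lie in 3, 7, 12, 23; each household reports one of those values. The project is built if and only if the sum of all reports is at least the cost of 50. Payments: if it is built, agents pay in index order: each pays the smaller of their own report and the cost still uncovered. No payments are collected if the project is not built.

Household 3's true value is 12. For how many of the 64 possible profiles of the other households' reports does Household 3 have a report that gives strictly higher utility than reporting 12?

13

Others report (3, 23, 23): truth gives 0; report 3 gives 9 > 0. Violating.
Others report (7, 23, 23): truth gives 0; report 3 gives 9 > 0. Violating.
Others report (12, 12, 23): truth gives 0; report 3 gives 9 > 0. Violating.
Others report (12, 23, 12): truth gives 0; report 3 gives 9 > 0. Violating.
Others report (3, 3, 3): truth gives 0; no alternative beats it.
Others report (3, 3, 7): truth gives 0; no alternative beats it.
(Checking all 64 profiles: 13 have a profitable deviation, 51 do not.)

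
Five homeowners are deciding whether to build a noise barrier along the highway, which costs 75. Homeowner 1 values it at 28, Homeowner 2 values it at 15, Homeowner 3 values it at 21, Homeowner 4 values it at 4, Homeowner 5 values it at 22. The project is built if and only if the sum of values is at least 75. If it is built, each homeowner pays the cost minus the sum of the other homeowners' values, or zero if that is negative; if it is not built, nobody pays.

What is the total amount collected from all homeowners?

Total value 90 ≥ cost 75, so it is built.
Homeowner 1: others sum to 62; max(0, 75 - 62) = 13.
Homeowner 2: others sum to 75; max(0, 75 - 75) = 0.
Homeowner 3: others sum to 69; max(0, 75 - 69) = 6.
Homeowner 4: others sum to 86; max(0, 75 - 86) = 0.
Homeowner 5: others sum to 68; max(0, 75 - 68) = 7.
Total collected = 13 + 0 + 6 + 0 + 7 = 26.

26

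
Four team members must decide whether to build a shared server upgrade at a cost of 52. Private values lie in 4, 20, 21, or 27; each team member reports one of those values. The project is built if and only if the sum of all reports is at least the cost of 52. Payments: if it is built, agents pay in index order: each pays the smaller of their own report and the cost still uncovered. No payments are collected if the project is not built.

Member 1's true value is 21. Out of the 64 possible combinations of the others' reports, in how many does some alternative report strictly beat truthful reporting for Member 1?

57

Others report (4, 4, 27): truth gives 0; report 20 gives 1 > 0. Violating.
Others report (4, 20, 20): truth gives 0; report 20 gives 1 > 0. Violating.
Others report (4, 20, 21): truth gives 0; report 20 gives 1 > 0. Violating.
Others report (4, 20, 27): truth gives 0; report 4 gives 17 > 0. Violating.
Others report (4, 4, 4): truth gives 0; no alternative beats it.
Others report (4, 4, 20): truth gives 0; no alternative beats it.
(Checking all 64 profiles: 57 have a profitable deviation, 7 do not.)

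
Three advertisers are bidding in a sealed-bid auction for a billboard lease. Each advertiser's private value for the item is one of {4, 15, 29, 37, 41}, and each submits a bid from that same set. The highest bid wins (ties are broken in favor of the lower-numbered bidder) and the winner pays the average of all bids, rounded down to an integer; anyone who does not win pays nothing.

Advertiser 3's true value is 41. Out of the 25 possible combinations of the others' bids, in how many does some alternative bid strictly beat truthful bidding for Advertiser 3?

Others bid (4, 4): truth gives 25; bid 15 gives 34 > 25. Violating.
Others bid (4, 15): truth gives 21; bid 29 gives 25 > 21. Violating.
Others bid (4, 29): truth gives 17; bid 37 gives 18 > 17. Violating.
Others bid (15, 4): truth gives 21; bid 29 gives 25 > 21. Violating.
Others bid (4, 37): truth gives 14; no alternative beats it.
Others bid (4, 41): truth gives 0; no alternative beats it.
(Checking all 25 profiles: 9 have a profitable deviation, 16 do not.)

9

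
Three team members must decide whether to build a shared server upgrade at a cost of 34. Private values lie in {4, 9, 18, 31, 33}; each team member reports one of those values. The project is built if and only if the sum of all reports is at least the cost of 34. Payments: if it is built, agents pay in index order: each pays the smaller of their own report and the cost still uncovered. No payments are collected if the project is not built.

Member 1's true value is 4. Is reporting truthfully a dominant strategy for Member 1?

Check each profile of the others' reports and compare truth against every alternative report.
Others report (4, 31): truth gives 0, best alternative gives -5.
Others report (4, 33): truth gives 0, best alternative gives -5.
Others report (9, 18): truth gives 0, best alternative gives -5.
Others report (9, 31): truth gives 0, best alternative gives -5.
Others report (9, 33): truth gives 0, best alternative gives -5.
Others report (18, 9): truth gives 0, best alternative gives -5.
(Remaining 19 profiles checked similarly; truth is weakly best in each.)
In every case the truthful report is at least as good as any alternative, so it is a dominant strategy.

Yes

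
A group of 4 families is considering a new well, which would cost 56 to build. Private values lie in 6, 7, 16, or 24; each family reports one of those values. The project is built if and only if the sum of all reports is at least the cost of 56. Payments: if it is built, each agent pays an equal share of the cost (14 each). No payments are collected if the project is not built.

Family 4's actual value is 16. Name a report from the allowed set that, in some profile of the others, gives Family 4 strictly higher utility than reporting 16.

24

Suppose Family 1 reports 6, Family 2 reports 6 and Family 3 reports 24.
Report 16: project not built, utility 0.
Report 24: project built, pays 14, utility 16 - 14 = 2.
So reporting 24 beats truth here (2 > 0).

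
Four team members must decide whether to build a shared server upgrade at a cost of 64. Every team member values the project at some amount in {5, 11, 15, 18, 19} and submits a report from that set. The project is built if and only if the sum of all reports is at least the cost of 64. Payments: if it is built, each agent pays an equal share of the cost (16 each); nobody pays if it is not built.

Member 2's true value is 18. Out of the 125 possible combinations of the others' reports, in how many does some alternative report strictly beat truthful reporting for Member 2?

Others report (11, 15, 19): truth gives 0; report 19 gives 2 > 0. Violating.
Others report (11, 19, 15): truth gives 0; report 19 gives 2 > 0. Violating.
Others report (15, 11, 19): truth gives 0; report 19 gives 2 > 0. Violating.
Others report (15, 15, 15): truth gives 0; report 19 gives 2 > 0. Violating.
Others report (5, 5, 5): truth gives 0; no alternative beats it.
Others report (5, 5, 11): truth gives 0; no alternative beats it.
(Checking all 125 profiles: 7 have a profitable deviation, 118 do not.)

7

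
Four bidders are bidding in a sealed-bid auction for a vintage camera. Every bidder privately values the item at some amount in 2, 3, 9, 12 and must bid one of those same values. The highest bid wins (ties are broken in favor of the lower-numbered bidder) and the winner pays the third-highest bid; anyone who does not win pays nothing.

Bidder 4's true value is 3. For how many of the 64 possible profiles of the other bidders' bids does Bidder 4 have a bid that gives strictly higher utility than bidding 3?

6

Others bid (2, 2, 3): truth gives 0; bid 9 gives 1 > 0. Violating.
Others bid (2, 2, 9): truth gives 0; bid 12 gives 1 > 0. Violating.
Others bid (2, 3, 2): truth gives 0; bid 9 gives 1 > 0. Violating.
Others bid (2, 9, 2): truth gives 0; bid 12 gives 1 > 0. Violating.
Others bid (2, 2, 2): truth gives 1; no alternative beats it.
Others bid (2, 2, 12): truth gives 0; no alternative beats it.
(Checking all 64 profiles: 6 have a profitable deviation, 58 do not.)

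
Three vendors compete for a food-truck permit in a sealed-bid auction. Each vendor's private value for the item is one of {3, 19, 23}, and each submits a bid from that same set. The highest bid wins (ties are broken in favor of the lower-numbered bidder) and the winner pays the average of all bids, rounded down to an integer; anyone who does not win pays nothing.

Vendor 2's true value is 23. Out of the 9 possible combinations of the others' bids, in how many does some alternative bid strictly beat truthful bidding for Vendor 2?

Others bid (3, 3): truth gives 14; bid 19 gives 15 > 14. Violating.
Others bid (3, 19): truth gives 8; bid 19 gives 10 > 8. Violating.
Others bid (3, 23): truth gives 7; no alternative beats it.
Others bid (19, 3): truth gives 8; no alternative beats it.
(Checking all 9 profiles: 2 have a profitable deviation, 7 do not.)

2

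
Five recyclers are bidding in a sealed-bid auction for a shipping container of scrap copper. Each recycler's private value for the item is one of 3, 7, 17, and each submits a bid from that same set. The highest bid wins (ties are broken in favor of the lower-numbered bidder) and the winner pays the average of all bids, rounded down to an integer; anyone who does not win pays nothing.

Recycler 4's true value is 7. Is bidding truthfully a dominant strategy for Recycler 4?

No

Consider the case where Recycler 1 bids 3, Recycler 2 bids 3, Recycler 3 bids 7 and Recycler 5 bids 3.
Truthful bid 7: loses, pays 0, utility 0.
Bid 17 instead: wins, pays 6, utility 7 - 6 = 1.
Since 1 > 0, bidding 17 is strictly better here, so truthful bidding is not dominant.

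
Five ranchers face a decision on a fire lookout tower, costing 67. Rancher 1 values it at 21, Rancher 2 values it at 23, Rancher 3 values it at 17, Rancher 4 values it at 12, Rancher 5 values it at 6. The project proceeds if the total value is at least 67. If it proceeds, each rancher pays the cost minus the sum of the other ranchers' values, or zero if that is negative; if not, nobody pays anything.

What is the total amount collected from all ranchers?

25

Total value 79 ≥ cost 67, so it is built.
Rancher 1: others sum to 58; max(0, 67 - 58) = 9.
Rancher 2: others sum to 56; max(0, 67 - 56) = 11.
Rancher 3: others sum to 62; max(0, 67 - 62) = 5.
Rancher 4: others sum to 67; max(0, 67 - 67) = 0.
Rancher 5: others sum to 73; max(0, 67 - 73) = 0.
Total collected = 9 + 11 + 5 + 0 + 0 = 25.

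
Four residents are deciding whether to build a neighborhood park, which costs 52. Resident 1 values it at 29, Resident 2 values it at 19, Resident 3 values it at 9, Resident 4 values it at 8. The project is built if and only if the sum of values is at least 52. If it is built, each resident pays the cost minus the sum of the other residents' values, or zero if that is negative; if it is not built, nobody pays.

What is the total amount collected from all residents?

22

Total value 65 ≥ cost 52, so it is built.
Resident 1: others sum to 36; max(0, 52 - 36) = 16.
Resident 2: others sum to 46; max(0, 52 - 46) = 6.
Resident 3: others sum to 56; max(0, 52 - 56) = 0.
Resident 4: others sum to 57; max(0, 52 - 57) = 0.
Total collected = 16 + 6 + 0 + 0 = 22.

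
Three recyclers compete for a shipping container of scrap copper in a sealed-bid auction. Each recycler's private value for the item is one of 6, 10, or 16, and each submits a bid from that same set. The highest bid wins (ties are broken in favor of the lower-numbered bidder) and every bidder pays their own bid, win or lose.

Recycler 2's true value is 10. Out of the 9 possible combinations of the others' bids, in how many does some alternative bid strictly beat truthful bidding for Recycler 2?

Others bid (6, 16): truth gives -10; bid 6 gives -6 > -10. Violating.
Others bid (10, 6): truth gives -10; bid 6 gives -6 > -10. Violating.
Others bid (10, 10): truth gives -10; bid 6 gives -6 > -10. Violating.
Others bid (10, 16): truth gives -10; bid 6 gives -6 > -10. Violating.
Others bid (6, 6): truth gives 0; no alternative beats it.
Others bid (6, 10): truth gives 0; no alternative beats it.
(Checking all 9 profiles: 7 have a profitable deviation, 2 do not.)

7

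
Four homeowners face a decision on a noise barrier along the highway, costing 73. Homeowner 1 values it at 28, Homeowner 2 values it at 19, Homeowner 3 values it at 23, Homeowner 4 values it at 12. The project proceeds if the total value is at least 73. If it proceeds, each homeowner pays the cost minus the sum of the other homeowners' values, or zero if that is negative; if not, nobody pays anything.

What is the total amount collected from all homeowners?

46

Total value 82 ≥ cost 73, so it is built.
Homeowner 1: others sum to 54; max(0, 73 - 54) = 19.
Homeowner 2: others sum to 63; max(0, 73 - 63) = 10.
Homeowner 3: others sum to 59; max(0, 73 - 59) = 14.
Homeowner 4: others sum to 70; max(0, 73 - 70) = 3.
Total collected = 19 + 10 + 14 + 3 = 46.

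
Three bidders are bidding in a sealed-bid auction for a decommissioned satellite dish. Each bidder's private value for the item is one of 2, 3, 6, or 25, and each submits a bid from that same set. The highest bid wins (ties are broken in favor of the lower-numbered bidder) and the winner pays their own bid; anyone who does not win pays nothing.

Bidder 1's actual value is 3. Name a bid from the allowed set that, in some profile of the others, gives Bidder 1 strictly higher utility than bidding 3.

Suppose Bidder 2 bids 2 and Bidder 3 bids 2.
Bid 3: wins, pays 3, utility 3 - 3 = 0.
Bid 2: wins, pays 2, utility 3 - 2 = 1.
So bidding 2 beats truth here (1 > 0).

2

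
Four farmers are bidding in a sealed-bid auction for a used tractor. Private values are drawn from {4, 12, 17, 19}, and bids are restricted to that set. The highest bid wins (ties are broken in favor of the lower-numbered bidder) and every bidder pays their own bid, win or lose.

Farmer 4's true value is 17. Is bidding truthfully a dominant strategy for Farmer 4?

Consider the case where Farmer 1 bids 4, Farmer 2 bids 4 and Farmer 3 bids 4.
Truthful bid 17: wins, pays 17, utility 17 - 17 = 0.
Bid 12 instead: wins, pays 12, utility 17 - 12 = 5.
Since 5 > 0, bidding 12 is strictly better here, so truthful bidding is not dominant.

No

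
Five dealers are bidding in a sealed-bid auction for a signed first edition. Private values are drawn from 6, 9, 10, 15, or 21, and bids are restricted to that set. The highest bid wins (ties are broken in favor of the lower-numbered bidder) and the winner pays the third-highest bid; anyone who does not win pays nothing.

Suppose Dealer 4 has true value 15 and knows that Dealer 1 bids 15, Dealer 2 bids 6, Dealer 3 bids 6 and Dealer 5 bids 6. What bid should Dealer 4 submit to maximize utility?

Bid 6: loses, pays 0, utility 0.
Bid 9: loses, pays 0, utility 0.
Bid 10: loses, pays 0, utility 0.
Bid 15: loses, pays 0, utility 0.
Bid 21: wins, pays 6, utility 15 - 6 = 9.
The best choice is 21 with utility 9.

21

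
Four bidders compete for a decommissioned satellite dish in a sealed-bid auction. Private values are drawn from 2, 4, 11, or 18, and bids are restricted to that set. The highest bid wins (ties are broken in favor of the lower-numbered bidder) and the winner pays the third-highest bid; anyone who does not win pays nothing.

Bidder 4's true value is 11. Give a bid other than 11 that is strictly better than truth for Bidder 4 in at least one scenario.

18

Suppose Bidder 1 bids 2, Bidder 2 bids 2 and Bidder 3 bids 11.
Bid 11: loses, pays 0, utility 0.
Bid 18: wins, pays 2, utility 11 - 2 = 9.
So bidding 18 beats truth here (9 > 0).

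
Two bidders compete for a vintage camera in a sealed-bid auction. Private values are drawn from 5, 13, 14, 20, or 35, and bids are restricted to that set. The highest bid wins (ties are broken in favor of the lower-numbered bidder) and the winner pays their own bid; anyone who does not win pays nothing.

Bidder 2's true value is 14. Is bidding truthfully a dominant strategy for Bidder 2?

Consider the case where Bidder 1 bids 5.
Truthful bid 14: wins, pays 14, utility 14 - 14 = 0.
Bid 13 instead: wins, pays 13, utility 14 - 13 = 1.
Since 1 > 0, bidding 13 is strictly better here, so truthful bidding is not dominant.

No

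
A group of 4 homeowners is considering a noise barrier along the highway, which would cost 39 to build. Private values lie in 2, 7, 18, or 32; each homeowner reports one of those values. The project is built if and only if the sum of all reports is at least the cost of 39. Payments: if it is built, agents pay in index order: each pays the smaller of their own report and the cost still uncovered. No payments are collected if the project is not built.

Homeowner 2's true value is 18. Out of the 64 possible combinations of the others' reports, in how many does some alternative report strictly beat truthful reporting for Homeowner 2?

46

Others report (2, 2, 32): truth gives 0; report 7 gives 11 > 0. Violating.
Others report (2, 7, 32): truth gives 0; report 2 gives 16 > 0. Violating.
Others report (2, 18, 18): truth gives 0; report 2 gives 16 > 0. Violating.
Others report (2, 18, 32): truth gives 0; report 2 gives 16 > 0. Violating.
Others report (2, 2, 2): truth gives 0; no alternative beats it.
Others report (2, 2, 7): truth gives 0; no alternative beats it.
(Checking all 64 profiles: 46 have a profitable deviation, 18 do not.)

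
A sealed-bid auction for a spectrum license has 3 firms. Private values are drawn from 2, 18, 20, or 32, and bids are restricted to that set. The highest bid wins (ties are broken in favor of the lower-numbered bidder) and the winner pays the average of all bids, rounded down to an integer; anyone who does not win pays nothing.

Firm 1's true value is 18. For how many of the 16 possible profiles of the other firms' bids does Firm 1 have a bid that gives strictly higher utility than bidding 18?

3

Others bid (2, 2): truth gives 11; bid 2 gives 16 > 11. Violating.
Others bid (2, 20): truth gives 0; bid 20 gives 4 > 0. Violating.
Others bid (20, 2): truth gives 0; bid 20 gives 4 > 0. Violating.
Others bid (2, 18): truth gives 6; no alternative beats it.
Others bid (2, 32): truth gives 0; no alternative beats it.
(Checking all 16 profiles: 3 have a profitable deviation, 13 do not.)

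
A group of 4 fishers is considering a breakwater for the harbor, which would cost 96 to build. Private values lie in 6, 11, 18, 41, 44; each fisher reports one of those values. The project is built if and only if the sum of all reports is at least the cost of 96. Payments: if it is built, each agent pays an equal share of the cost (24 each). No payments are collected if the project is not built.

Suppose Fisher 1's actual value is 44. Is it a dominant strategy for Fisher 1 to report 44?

Check each profile of the others' reports and compare truth against every alternative report.
Others report (6, 6, 41): truth gives 20, best alternative gives 0.
Others report (6, 41, 6): truth gives 20, best alternative gives 0.
Others report (18, 18, 18): truth gives 20, best alternative gives 0.
Others report (41, 6, 6): truth gives 20, best alternative gives 0.
Others report (6, 6, 44): truth gives 20, best alternative gives 20.
Others report (6, 11, 41): truth gives 20, best alternative gives 20.
(Remaining 119 profiles checked similarly; truth is weakly best in each.)
In every case the truthful report is at least as good as any alternative, so it is a dominant strategy.

Yes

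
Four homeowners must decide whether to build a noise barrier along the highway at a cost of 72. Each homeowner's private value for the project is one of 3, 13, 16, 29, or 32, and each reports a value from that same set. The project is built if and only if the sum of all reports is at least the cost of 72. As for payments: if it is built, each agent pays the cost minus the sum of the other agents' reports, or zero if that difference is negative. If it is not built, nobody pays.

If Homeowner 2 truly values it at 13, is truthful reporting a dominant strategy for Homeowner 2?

Yes

Check each profile of the others' reports and compare truth against every alternative report.
Others report (13, 29, 32): truth gives 13, best alternative gives 13.
Others report (13, 32, 29): truth gives 13, best alternative gives 13.
Others report (13, 32, 32): truth gives 13, best alternative gives 13.
Others report (16, 29, 29): truth gives 13, best alternative gives 13.
Others report (16, 29, 32): truth gives 13, best alternative gives 13.
Others report (16, 32, 29): truth gives 13, best alternative gives 13.
(Remaining 119 profiles checked similarly; truth is weakly best in each.)
In every case the truthful report is at least as good as any alternative, so it is a dominant strategy.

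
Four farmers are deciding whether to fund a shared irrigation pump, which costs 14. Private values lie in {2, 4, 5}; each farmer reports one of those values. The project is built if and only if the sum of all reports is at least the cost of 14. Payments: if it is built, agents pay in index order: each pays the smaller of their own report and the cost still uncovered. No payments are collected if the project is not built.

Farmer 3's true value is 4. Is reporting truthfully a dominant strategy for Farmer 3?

Consider the case where Farmer 1 reports 2, Farmer 2 reports 5 and Farmer 4 reports 5.
Truthful report 4: project built, pays 4, utility 4 - 4 = 0.
Report 2 instead: project built, pays 2, utility 4 - 2 = 2.
Since 2 > 0, reporting 2 is strictly better here, so truthful reporting is not dominant.

No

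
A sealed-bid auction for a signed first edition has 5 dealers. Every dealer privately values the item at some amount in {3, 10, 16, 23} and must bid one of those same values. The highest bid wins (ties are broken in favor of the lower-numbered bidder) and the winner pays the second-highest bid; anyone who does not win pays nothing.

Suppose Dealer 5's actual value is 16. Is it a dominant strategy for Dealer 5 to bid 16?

Yes

Check each profile of the others' bids and compare truth against every alternative bid.
Others bid (3, 3, 3, 3): truth gives 13, best alternative gives 13.
Others bid (3, 3, 3, 10): truth gives 6, best alternative gives 6.
Others bid (3, 3, 10, 3): truth gives 6, best alternative gives 6.
Others bid (3, 3, 10, 10): truth gives 6, best alternative gives 6.
Others bid (3, 10, 3, 3): truth gives 6, best alternative gives 6.
Others bid (3, 10, 3, 10): truth gives 6, best alternative gives 6.
(Remaining 250 profiles checked similarly; truth is weakly best in each.)
In every case the truthful bid is at least as good as any alternative, so it is a dominant strategy.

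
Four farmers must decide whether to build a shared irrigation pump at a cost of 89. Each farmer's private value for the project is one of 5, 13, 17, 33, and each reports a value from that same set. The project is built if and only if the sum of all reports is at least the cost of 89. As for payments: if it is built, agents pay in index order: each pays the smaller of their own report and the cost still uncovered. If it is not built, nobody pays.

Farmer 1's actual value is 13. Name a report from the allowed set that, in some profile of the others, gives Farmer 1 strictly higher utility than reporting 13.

Suppose Farmer 2 reports 33, Farmer 3 reports 33 and Farmer 4 reports 33.
Report 13: project built, pays 13, utility 13 - 13 = 0.
Report 5: project built, pays 5, utility 13 - 5 = 8.
So reporting 5 beats truth here (8 > 0).

5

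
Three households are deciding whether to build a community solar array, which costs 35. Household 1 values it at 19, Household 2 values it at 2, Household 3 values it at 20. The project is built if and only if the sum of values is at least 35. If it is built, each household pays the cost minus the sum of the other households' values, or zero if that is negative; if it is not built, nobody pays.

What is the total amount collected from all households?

27

Total value 41 ≥ cost 35, so it is built.
Household 1: others sum to 22; max(0, 35 - 22) = 13.
Household 2: others sum to 39; max(0, 35 - 39) = 0.
Household 3: others sum to 21; max(0, 35 - 21) = 14.
Total collected = 13 + 0 + 14 = 27.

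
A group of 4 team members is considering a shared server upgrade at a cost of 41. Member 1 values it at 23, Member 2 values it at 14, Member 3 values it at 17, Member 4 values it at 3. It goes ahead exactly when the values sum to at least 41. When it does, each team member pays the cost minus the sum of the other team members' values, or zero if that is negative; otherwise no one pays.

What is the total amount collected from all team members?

8

Total value 57 ≥ cost 41, so it is built.
Member 1: others sum to 34; max(0, 41 - 34) = 7.
Member 2: others sum to 43; max(0, 41 - 43) = 0.
Member 3: others sum to 40; max(0, 41 - 40) = 1.
Member 4: others sum to 54; max(0, 41 - 54) = 0.
Total collected = 7 + 0 + 1 + 0 = 8.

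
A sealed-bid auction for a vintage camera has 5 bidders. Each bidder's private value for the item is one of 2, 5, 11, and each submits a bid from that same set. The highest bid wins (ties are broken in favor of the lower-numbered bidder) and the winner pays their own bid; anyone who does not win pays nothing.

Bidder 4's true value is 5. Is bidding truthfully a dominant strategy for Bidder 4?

Check each profile of the others' bids and compare truth against every alternative bid.
Others bid (2, 2, 2, 2): truth gives 0, best alternative gives 0.
Others bid (2, 2, 2, 5): truth gives 0, best alternative gives 0.
Others bid (2, 2, 2, 11): truth gives 0, best alternative gives 0.
Others bid (2, 2, 5, 2): truth gives 0, best alternative gives 0.
Others bid (2, 2, 5, 5): truth gives 0, best alternative gives 0.
Others bid (2, 2, 5, 11): truth gives 0, best alternative gives 0.
(Remaining 75 profiles checked similarly; truth is weakly best in each.)
In every case the truthful bid is at least as good as any alternative, so it is a dominant strategy.

Yes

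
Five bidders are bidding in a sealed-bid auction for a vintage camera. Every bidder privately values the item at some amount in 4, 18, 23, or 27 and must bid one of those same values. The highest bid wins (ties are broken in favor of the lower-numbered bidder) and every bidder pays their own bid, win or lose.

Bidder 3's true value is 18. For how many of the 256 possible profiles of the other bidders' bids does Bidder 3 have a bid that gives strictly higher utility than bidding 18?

Others bid (4, 4, 4, 23): truth gives -18; bid 4 gives -4 > -18. Violating.
Others bid (4, 4, 4, 27): truth gives -18; bid 4 gives -4 > -18. Violating.
Others bid (4, 4, 18, 23): truth gives -18; bid 4 gives -4 > -18. Violating.
Others bid (4, 4, 18, 27): truth gives -18; bid 4 gives -4 > -18. Violating.
Others bid (4, 4, 4, 4): truth gives 0; no alternative beats it.
Others bid (4, 4, 4, 18): truth gives 0; no alternative beats it.
(Checking all 256 profiles: 252 have a profitable deviation, 4 do not.)

252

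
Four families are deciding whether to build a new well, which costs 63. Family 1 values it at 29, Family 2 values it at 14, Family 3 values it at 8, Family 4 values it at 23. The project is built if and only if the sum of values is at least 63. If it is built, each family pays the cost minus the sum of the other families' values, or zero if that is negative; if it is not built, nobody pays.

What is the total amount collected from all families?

33

Total value 74 ≥ cost 63, so it is built.
Family 1: others sum to 45; max(0, 63 - 45) = 18.
Family 2: others sum to 60; max(0, 63 - 60) = 3.
Family 3: others sum to 66; max(0, 63 - 66) = 0.
Family 4: others sum to 51; max(0, 63 - 51) = 12.
Total collected = 18 + 3 + 0 + 12 = 33.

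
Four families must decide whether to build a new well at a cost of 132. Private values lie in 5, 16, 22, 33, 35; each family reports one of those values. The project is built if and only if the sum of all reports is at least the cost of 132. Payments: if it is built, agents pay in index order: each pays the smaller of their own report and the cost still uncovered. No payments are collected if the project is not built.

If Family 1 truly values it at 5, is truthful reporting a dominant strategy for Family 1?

Check each profile of the others' reports and compare truth against every alternative report.
Others report (5, 5, 5): truth gives 0, best alternative gives 0.
Others report (5, 5, 16): truth gives 0, best alternative gives 0.
Others report (5, 5, 22): truth gives 0, best alternative gives 0.
Others report (5, 5, 33): truth gives 0, best alternative gives 0.
Others report (5, 5, 35): truth gives 0, best alternative gives 0.
Others report (5, 16, 5): truth gives 0, best alternative gives 0.
(Remaining 119 profiles checked similarly; truth is weakly best in each.)
In every case the truthful report is at least as good as any alternative, so it is a dominant strategy.

Yes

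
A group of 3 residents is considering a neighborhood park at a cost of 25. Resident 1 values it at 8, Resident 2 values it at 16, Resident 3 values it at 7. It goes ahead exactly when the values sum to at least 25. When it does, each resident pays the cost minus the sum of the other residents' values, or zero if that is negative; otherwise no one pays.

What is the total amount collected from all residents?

Total value 31 ≥ cost 25, so it is built.
Resident 1: others sum to 23; max(0, 25 - 23) = 2.
Resident 2: others sum to 15; max(0, 25 - 15) = 10.
Resident 3: others sum to 24; max(0, 25 - 24) = 1.
Total collected = 2 + 10 + 1 = 13.

13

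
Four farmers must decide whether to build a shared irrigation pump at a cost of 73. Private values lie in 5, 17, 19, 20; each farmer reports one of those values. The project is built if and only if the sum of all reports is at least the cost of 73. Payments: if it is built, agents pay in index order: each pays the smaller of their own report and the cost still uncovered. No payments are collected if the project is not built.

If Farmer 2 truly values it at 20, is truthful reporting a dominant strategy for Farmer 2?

No

Consider the case where Farmer 1 reports 17, Farmer 3 reports 17 and Farmer 4 reports 20.
Truthful report 20: project built, pays 20, utility 20 - 20 = 0.
Report 19 instead: project built, pays 19, utility 20 - 19 = 1.
Since 1 > 0, reporting 19 is strictly better here, so truthful reporting is not dominant.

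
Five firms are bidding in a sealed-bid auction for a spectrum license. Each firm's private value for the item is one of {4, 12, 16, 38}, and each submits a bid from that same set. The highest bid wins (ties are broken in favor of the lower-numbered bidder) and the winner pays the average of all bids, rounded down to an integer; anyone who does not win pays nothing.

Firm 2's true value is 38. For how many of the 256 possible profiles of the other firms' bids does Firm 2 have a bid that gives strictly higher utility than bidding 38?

Others bid (4, 4, 4, 4): truth gives 28; bid 12 gives 33 > 28. Violating.
Others bid (4, 4, 4, 12): truth gives 26; bid 12 gives 31 > 26. Violating.
Others bid (4, 4, 4, 16): truth gives 25; bid 16 gives 30 > 25. Violating.
Others bid (4, 4, 12, 4): truth gives 26; bid 12 gives 31 > 26. Violating.
Others bid (4, 4, 4, 38): truth gives 21; no alternative beats it.
Others bid (4, 4, 12, 38): truth gives 19; no alternative beats it.
(Checking all 256 profiles: 54 have a profitable deviation, 202 do not.)

54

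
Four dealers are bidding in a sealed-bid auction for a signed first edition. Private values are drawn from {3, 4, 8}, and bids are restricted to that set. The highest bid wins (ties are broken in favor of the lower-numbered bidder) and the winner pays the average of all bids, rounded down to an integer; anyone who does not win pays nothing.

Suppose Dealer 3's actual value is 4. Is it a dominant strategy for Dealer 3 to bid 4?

Check each profile of the others' bids and compare truth against every alternative bid.
Others bid (3, 3, 3): truth gives 1, best alternative gives 0.
Others bid (3, 3, 4): truth gives 1, best alternative gives 0.
Others bid (3, 3, 8): truth gives 0, best alternative gives 0.
Others bid (3, 4, 3): truth gives 0, best alternative gives 0.
Others bid (3, 4, 4): truth gives 0, best alternative gives 0.
Others bid (3, 4, 8): truth gives 0, best alternative gives 0.
(Remaining 21 profiles checked similarly; truth is weakly best in each.)
In every case the truthful bid is at least as good as any alternative, so it is a dominant strategy.

Yes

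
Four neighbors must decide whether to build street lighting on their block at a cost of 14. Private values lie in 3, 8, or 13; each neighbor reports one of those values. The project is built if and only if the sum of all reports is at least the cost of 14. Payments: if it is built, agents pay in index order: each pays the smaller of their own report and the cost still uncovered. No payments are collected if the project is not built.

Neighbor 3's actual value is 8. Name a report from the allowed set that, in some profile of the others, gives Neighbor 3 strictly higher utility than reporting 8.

3

Suppose Neighbor 1 reports 3, Neighbor 2 reports 3 and Neighbor 4 reports 8.
Report 8: project built, pays 8, utility 8 - 8 = 0.
Report 3: project built, pays 3, utility 8 - 3 = 5.
So reporting 3 beats truth here (5 > 0).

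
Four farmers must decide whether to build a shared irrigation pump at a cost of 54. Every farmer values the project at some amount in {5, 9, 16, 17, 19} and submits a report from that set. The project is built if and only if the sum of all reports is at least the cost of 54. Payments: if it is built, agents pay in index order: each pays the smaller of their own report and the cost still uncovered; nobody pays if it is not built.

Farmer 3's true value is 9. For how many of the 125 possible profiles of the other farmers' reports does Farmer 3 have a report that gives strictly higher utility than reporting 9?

Others report (16, 16, 17): truth gives 0; report 5 gives 4 > 0. Violating.
Others report (16, 16, 19): truth gives 0; report 5 gives 4 > 0. Violating.
Others report (16, 17, 16): truth gives 0; report 5 gives 4 > 0. Violating.
Others report (16, 17, 17): truth gives 0; report 5 gives 4 > 0. Violating.
Others report (5, 5, 5): truth gives 0; no alternative beats it.
Others report (5, 5, 9): truth gives 0; no alternative beats it.
(Checking all 125 profiles: 26 have a profitable deviation, 99 do not.)

26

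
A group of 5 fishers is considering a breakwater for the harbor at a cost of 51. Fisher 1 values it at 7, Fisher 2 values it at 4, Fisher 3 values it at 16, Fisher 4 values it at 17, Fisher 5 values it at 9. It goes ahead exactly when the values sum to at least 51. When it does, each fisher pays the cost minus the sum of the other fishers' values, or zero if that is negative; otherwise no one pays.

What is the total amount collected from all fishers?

Total value 53 ≥ cost 51, so it is built.
Fisher 1: others sum to 46; max(0, 51 - 46) = 5.
Fisher 2: others sum to 49; max(0, 51 - 49) = 2.
Fisher 3: others sum to 37; max(0, 51 - 37) = 14.
Fisher 4: others sum to 36; max(0, 51 - 36) = 15.
Fisher 5: others sum to 44; max(0, 51 - 44) = 7.
Total collected = 5 + 2 + 14 + 15 + 7 = 43.

43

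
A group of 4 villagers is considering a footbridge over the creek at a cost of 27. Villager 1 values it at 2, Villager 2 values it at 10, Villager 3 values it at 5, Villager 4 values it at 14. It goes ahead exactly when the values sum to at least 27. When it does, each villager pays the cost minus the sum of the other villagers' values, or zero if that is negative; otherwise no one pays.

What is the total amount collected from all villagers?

Total value 31 ≥ cost 27, so it is built.
Villager 1: others sum to 29; max(0, 27 - 29) = 0.
Villager 2: others sum to 21; max(0, 27 - 21) = 6.
Villager 3: others sum to 26; max(0, 27 - 26) = 1.
Villager 4: others sum to 17; max(0, 27 - 17) = 10.
Total collected = 0 + 6 + 1 + 10 = 17.

17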